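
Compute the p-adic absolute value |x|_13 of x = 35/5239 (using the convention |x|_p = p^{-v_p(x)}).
|35/5239|_13 = 169

Step 1 — compute v_13(x) by factoring powers of 13 out of the numerator and denominator: v_13(35/5239) = -2. Step 2 — apply |x|_p = p^{-v_p(x)} = 13^{2} = 169.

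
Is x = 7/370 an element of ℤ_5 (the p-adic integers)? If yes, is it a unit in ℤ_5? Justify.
x ∉ ℤ_5 (v_5(x) = -1 < 0)

ℤ_5 = {x ∈ ℚ_5 : v_5(x) ≥ 0} and ℤ_5^× = {x ∈ ℤ_5 : v_5(x) = 0}. Here v_5(7/370) = v_5(num) − v_5(den) = -1; compare against these criteria.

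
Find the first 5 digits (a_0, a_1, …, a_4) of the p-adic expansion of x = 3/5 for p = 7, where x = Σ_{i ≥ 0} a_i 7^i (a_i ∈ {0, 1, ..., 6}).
(a_0, …, a_4) = (2, 4, 5, 2, 1)

v_7(3/5) = 0 (numerator and denominator both coprime to 7), so x ∈ ℤ_7^×. Compute digits iteratively via a_i = x_i mod 7, x_{i+1} = (x_i − a_i)/7, with x_0 = x:
  x_0 = 3/5;  a_0 = 2;  x_1 = (x_0 − 2)/7 = -1/5
  x_1 = -1/5;  a_1 = 4;  x_2 = (x_1 − 4)/7 = -3/5
  x_2 = -3/5;  a_2 = 5;  x_3 = (x_2 − 5)/7 = -4/5
  x_3 = -4/5;  a_3 = 2;  x_4 = (x_3 − 2)/7 = -2/5
  x_4 = -2/5;  a_4 = 1;  x_5 = (x_4 − 1)/7 = -1/5
Digits: (2, 4, 5, 2, 1).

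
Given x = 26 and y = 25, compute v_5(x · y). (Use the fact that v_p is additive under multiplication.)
v_5(650) = 2

v_p(x) = 0 (factor: 26 = 5^0 · 26); v_p(y) = 2 (factor: 25 = 5^2 · 1). Additivity: v_p(xy) = v_p(x) + v_p(y) = 0 + 2 = 2. (Direct check: xy = 650 = 5^2 · (26).)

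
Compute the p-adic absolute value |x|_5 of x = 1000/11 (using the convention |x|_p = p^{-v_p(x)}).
|1000/11|_5 = 1/125

Step 1 — compute v_5(x) by factoring powers of 5 out of the numerator and denominator: v_5(1000/11) = 3. Step 2 — apply |x|_p = p^{-v_p(x)} = 5^{-3} = 1/125.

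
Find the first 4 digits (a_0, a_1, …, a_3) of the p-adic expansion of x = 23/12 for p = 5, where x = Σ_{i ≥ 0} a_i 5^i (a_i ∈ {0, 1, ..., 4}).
(a_0, …, a_3) = (4, 0, 2, 0)

v_5(23/12) = 0 (numerator and denominator both coprime to 5), so x ∈ ℤ_5^×. Compute digits iteratively via a_i = x_i mod 5, x_{i+1} = (x_i − a_i)/5, with x_0 = x:
  x_0 = 23/12;  a_0 = 4;  x_1 = (x_0 − 4)/5 = -5/12
  x_1 = -5/12;  a_1 = 0;  x_2 = (x_1 − 0)/5 = -1/12
  x_2 = -1/12;  a_2 = 2;  x_3 = (x_2 − 2)/5 = -5/12
  x_3 = -5/12;  a_3 = 0;  x_4 = (x_3 − 0)/5 = -1/12
Digits: (4, 0, 2, 0).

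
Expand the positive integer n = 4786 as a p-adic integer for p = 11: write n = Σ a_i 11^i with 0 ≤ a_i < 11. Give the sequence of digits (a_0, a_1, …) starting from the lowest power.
(a_0, a_1, …) = (1, 6, 6, 3)

Repeated division by 11 gives the digits low-to-high: 4786 = 1 + 6·11^1 + 6·11^2 + 3·11^3. Digit sequence: (1, 6, 6, 3).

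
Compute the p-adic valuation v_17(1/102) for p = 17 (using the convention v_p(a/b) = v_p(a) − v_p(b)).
v_17(1/102) = -1

Factor powers of 17 from the numerator and denominator of the reduced fraction: 1 = 17^0 · 1 and 102 = 17^1 · 6. Apply v_p(a/b) = v_p(a) − v_p(b): v_17(1/102) = 0 − 1 = -1.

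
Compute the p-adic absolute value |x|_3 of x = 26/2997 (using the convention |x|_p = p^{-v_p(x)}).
|26/2997|_3 = 81

Step 1 — compute v_3(x) by factoring powers of 3 out of the numerator and denominator: v_3(26/2997) = -4. Step 2 — apply |x|_p = p^{-v_p(x)} = 3^{4} = 81.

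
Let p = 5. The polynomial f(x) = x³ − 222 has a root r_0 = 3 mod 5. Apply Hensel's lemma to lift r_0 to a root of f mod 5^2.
r_1 = 13 (mod 25)

Hensel: r_{i+1} = r_i − f(r_i)/f′(r_i) mod 5^{i+2}, where f′(x) = 3x². Iterate:
  r_0 = 3 (mod 5)
  r_1 = 13 (mod 25)
Final: r = 13 with f(r) ≡ 0 mod 5^2.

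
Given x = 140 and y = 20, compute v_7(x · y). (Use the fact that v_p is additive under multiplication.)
v_7(2800) = 1

v_p(x) = 1 (factor: 140 = 7^1 · 20); v_p(y) = 0 (factor: 20 = 7^0 · 20). Additivity: v_p(xy) = v_p(x) + v_p(y) = 1 + 0 = 1. (Direct check: xy = 2800 = 7^1 · (400).)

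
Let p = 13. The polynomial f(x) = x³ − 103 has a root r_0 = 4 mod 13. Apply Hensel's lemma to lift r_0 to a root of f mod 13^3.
r_2 = 290 (mod 2197)

Hensel: r_{i+1} = r_i − f(r_i)/f′(r_i) mod 13^{i+2}, where f′(x) = 3x². Iterate:
  r_0 = 4 (mod 13)
  r_1 = 121 (mod 169)
  r_2 = 290 (mod 2197)
Final: r = 290 with f(r) ≡ 0 mod 13^3.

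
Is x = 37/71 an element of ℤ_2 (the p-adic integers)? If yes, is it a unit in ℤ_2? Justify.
x ∈ ℤ_2^× (unit); v_2(x) = 0

ℤ_2 = {x ∈ ℚ_2 : v_2(x) ≥ 0} and ℤ_2^× = {x ∈ ℤ_2 : v_2(x) = 0}. Here v_2(37/71) = v_2(num) − v_2(den) = 0; compare against these criteria.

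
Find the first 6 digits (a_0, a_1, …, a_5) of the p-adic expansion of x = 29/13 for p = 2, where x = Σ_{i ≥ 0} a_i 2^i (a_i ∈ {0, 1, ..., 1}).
(a_0, …, a_5) = (1, 0, 0, 0, 1, 0)

v_2(29/13) = 0 (numerator and denominator both coprime to 2), so x ∈ ℤ_2^×. Compute digits iteratively via a_i = x_i mod 2, x_{i+1} = (x_i − a_i)/2, with x_0 = x:
  x_0 = 29/13;  a_0 = 1;  x_1 = (x_0 − 1)/2 = 8/13
  x_1 = 8/13;  a_1 = 0;  x_2 = (x_1 − 0)/2 = 4/13
  x_2 = 4/13;  a_2 = 0;  x_3 = (x_2 − 0)/2 = 2/13
  x_3 = 2/13;  a_3 = 0;  x_4 = (x_3 − 0)/2 = 1/13
  x_4 = 1/13;  a_4 = 1;  x_5 = (x_4 − 1)/2 = -6/13
  x_5 = -6/13;  a_5 = 0;  x_6 = (x_5 − 0)/2 = -3/13
Digits: (1, 0, 0, 0, 1, 0).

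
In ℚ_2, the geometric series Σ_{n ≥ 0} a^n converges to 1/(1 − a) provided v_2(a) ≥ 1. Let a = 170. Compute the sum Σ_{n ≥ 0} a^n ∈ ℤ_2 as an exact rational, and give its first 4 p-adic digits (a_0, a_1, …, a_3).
Σ a^n = 1/(1 − a) = -1/169;  first 4 digits = (1, 1, 1, 0)

v_2(a) = 1 ≥ 1, so the series converges in ℤ_2 to 1/(1 − a) = 1/(1 − 170) = -1/169. Expand this rational in ℤ_2: compute digits iteratively via d_i = x_i mod 2, x_{i+1} = (x_i − d_i)/2. The first 4 digits are (1, 1, 1, 0).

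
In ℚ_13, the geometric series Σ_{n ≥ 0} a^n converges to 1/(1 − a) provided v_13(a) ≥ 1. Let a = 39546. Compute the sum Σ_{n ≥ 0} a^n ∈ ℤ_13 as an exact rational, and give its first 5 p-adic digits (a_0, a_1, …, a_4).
Σ a^n = 1/(1 − a) = -1/39545;  first 5 digits = (1, 0, 0, 5, 1)

v_13(a) = 3 ≥ 1, so the series converges in ℤ_13 to 1/(1 − a) = 1/(1 − 39546) = -1/39545. Expand this rational in ℤ_13: compute digits iteratively via d_i = x_i mod 13, x_{i+1} = (x_i − d_i)/13. The first 5 digits are (1, 0, 0, 5, 1).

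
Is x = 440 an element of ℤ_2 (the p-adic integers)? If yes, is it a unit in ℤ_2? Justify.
x ∈ ℤ_2 but not a unit; v_2(x) = 3 > 0

ℤ_2 = {x ∈ ℚ_2 : v_2(x) ≥ 0} and ℤ_2^× = {x ∈ ℤ_2 : v_2(x) = 0}. Here v_2(440) = v_2(num) − v_2(den) = 3; compare against these criteria.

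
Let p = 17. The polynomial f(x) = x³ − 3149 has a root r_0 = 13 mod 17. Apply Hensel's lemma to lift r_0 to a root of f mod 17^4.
r_3 = 74643 (mod 83521)

Hensel: r_{i+1} = r_i − f(r_i)/f′(r_i) mod 17^{i+2}, where f′(x) = 3x². Iterate:
  r_0 = 13 (mod 17)
  r_1 = 81 (mod 289)
  r_2 = 948 (mod 4913)
  r_3 = 74643 (mod 83521)
Final: r = 74643 with f(r) ≡ 0 mod 17^4.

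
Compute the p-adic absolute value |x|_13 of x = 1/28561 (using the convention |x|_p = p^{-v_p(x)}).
|1/28561|_13 = 28561

Step 1 — compute v_13(x) by factoring powers of 13 out of the numerator and denominator: v_13(1/28561) = -4. Step 2 — apply |x|_p = p^{-v_p(x)} = 13^{4} = 28561.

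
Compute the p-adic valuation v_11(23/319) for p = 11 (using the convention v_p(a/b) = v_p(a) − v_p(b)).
v_11(23/319) = -1

Factor powers of 11 from the numerator and denominator of the reduced fraction: 23 = 11^0 · 23 and 319 = 11^1 · 29. Apply v_p(a/b) = v_p(a) − v_p(b): v_11(23/319) = 0 − 1 = -1.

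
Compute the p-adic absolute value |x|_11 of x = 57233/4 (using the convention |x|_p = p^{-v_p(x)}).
|57233/4|_11 = 1/1331

Step 1 — compute v_11(x) by factoring powers of 11 out of the numerator and denominator: v_11(57233/4) = 3. Step 2 — apply |x|_p = p^{-v_p(x)} = 11^{-3} = 1/1331.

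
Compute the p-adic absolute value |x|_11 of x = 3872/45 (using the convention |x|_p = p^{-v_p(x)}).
|3872/45|_11 = 1/121

Step 1 — compute v_11(x) by factoring powers of 11 out of the numerator and denominator: v_11(3872/45) = 2. Step 2 — apply |x|_p = p^{-v_p(x)} = 11^{-2} = 1/121.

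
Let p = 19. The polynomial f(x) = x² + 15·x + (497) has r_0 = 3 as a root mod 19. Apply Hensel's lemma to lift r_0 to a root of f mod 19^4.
r_3 = 95573 (mod 130321)

Hensel: r_{i+1} = r_i − f(r_i)·(f′(r_i))^{-1} mod 19^{i+2}, f′(x) = 2x + 15. Iterate:
  r_0 = 3 (mod 19)
  r_1 = 269 (mod 361)
  r_2 = 6406 (mod 6859)
  r_3 = 95573 (mod 130321)
Final: r = 95573 satisfies f(r) ≡ 0 mod 19^4.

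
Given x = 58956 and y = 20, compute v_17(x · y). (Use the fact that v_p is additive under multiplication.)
v_17(1179120) = 3

v_p(x) = 3 (factor: 58956 = 17^3 · 12); v_p(y) = 0 (factor: 20 = 17^0 · 20). Additivity: v_p(xy) = v_p(x) + v_p(y) = 3 + 0 = 3. (Direct check: xy = 1179120 = 17^3 · (240).)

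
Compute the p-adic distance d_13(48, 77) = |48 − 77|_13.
d_13(48, 77) = 1

Step 1 — x − y = 48 − 77 = -29. Step 2 — v_13(-29) = 0 (factor: -29 = −(13^0 · 29); the sign does not affect v_p). Step 3 — |x − y|_13 = 13^{0} = 1.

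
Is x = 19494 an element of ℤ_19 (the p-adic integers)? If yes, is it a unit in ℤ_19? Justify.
x ∈ ℤ_19 but not a unit; v_19(x) = 2 > 0

ℤ_19 = {x ∈ ℚ_19 : v_19(x) ≥ 0} and ℤ_19^× = {x ∈ ℤ_19 : v_19(x) = 0}. Here v_19(19494) = v_19(num) − v_19(den) = 2; compare against these criteria.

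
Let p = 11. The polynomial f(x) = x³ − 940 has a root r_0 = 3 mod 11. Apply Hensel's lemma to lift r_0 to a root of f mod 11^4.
r_3 = 6405 (mod 14641)

Hensel: r_{i+1} = r_i − f(r_i)/f′(r_i) mod 11^{i+2}, where f′(x) = 3x². Iterate:
  r_0 = 3 (mod 11)
  r_1 = 113 (mod 121)
  r_2 = 1081 (mod 1331)
  r_3 = 6405 (mod 14641)
Final: r = 6405 with f(r) ≡ 0 mod 11^4.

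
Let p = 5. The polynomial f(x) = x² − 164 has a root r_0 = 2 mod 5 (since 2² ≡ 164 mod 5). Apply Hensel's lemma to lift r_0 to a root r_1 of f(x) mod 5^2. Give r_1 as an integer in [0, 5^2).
r_1 = 17 (mod 25)

Hensel's recurrence: r_{i+1} = r_i − f(r_i)·(f′(r_i))^{-1} mod 5^{i+2}, with f′(x) = 2x. Iterate:
  r_0 = 2 (mod 5)
  r_1 = 17 (mod 25)
Final: r_1 = 17, and one checks f(r_1) ≡ 0 mod 5^2.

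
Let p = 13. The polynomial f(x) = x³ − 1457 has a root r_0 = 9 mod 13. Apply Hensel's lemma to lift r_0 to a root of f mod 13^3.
r_2 = 165 (mod 2197)

Hensel: r_{i+1} = r_i − f(r_i)/f′(r_i) mod 13^{i+2}, where f′(x) = 3x². Iterate:
  r_0 = 9 (mod 13)
  r_1 = 165 (mod 169)
  r_2 = 165 (mod 2197)
Final: r = 165 with f(r) ≡ 0 mod 13^3.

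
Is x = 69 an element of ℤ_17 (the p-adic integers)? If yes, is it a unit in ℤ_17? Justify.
x ∈ ℤ_17^× (unit); v_17(x) = 0

ℤ_17 = {x ∈ ℚ_17 : v_17(x) ≥ 0} and ℤ_17^× = {x ∈ ℤ_17 : v_17(x) = 0}. Here v_17(69) = v_17(num) − v_17(den) = 0; compare against these criteria.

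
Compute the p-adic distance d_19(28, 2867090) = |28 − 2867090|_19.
d_19(28, 2867090) = 1/130321

Step 1 — x − y = 28 − 2867090 = -2867062. Step 2 — v_19(-2867062) = 4 (factor: -2867062 = −(19^4 · 22); the sign does not affect v_p). Step 3 — |x − y|_19 = 19^{-4} = 1/130321.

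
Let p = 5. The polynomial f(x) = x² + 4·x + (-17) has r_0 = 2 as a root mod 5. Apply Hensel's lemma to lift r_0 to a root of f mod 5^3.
r_2 = 37 (mod 125)

Hensel: r_{i+1} = r_i − f(r_i)·(f′(r_i))^{-1} mod 5^{i+2}, f′(x) = 2x + 4. Iterate:
  r_0 = 2 (mod 5)
  r_1 = 12 (mod 25)
  r_2 = 37 (mod 125)
Final: r = 37 satisfies f(r) ≡ 0 mod 5^3.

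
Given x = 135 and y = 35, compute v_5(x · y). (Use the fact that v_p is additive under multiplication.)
v_5(4725) = 2

v_p(x) = 1 (factor: 135 = 5^1 · 27); v_p(y) = 1 (factor: 35 = 5^1 · 7). Additivity: v_p(xy) = v_p(x) + v_p(y) = 1 + 1 = 2. (Direct check: xy = 4725 = 5^2 · (189).)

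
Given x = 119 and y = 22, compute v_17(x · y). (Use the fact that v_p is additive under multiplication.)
v_17(2618) = 1

v_p(x) = 1 (factor: 119 = 17^1 · 7); v_p(y) = 0 (factor: 22 = 17^0 · 22). Additivity: v_p(xy) = v_p(x) + v_p(y) = 1 + 0 = 1. (Direct check: xy = 2618 = 17^1 · (154).)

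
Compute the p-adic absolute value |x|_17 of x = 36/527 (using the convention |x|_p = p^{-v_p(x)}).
|36/527|_17 = 17

Step 1 — compute v_17(x) by factoring powers of 17 out of the numerator and denominator: v_17(36/527) = -1. Step 2 — apply |x|_p = p^{-v_p(x)} = 17^{1} = 17.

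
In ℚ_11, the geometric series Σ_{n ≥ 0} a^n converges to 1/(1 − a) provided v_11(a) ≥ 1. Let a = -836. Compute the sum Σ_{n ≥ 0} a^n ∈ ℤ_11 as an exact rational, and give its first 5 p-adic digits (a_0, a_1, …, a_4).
Σ a^n = 1/(1 − a) = 1/837;  first 5 digits = (1, 1, 5, 8, 5)

v_11(a) = 1 ≥ 1, so the series converges in ℤ_11 to 1/(1 − a) = 1/(1 − (-836)) = 1/837. Expand this rational in ℤ_11: compute digits iteratively via d_i = x_i mod 11, x_{i+1} = (x_i − d_i)/11. The first 5 digits are (1, 1, 5, 8, 5).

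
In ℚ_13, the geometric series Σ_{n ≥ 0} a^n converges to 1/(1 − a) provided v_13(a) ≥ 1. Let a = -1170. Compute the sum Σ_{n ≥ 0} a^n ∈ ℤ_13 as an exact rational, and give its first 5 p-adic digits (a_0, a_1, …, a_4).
Σ a^n = 1/(1 − a) = 1/1171;  first 5 digits = (1, 1, 7, 12, 1)

v_13(a) = 1 ≥ 1, so the series converges in ℤ_13 to 1/(1 − a) = 1/(1 − (-1170)) = 1/1171. Expand this rational in ℤ_13: compute digits iteratively via d_i = x_i mod 13, x_{i+1} = (x_i − d_i)/13. The first 5 digits are (1, 1, 7, 12, 1).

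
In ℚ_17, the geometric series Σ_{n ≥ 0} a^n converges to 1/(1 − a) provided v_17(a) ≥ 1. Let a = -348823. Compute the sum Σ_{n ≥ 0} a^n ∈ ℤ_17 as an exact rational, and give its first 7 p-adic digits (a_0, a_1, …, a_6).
Σ a^n = 1/(1 − a) = 1/348824;  first 7 digits = (1, 0, 0, 14, 12, 16, 8)

v_17(a) = 3 ≥ 1, so the series converges in ℤ_17 to 1/(1 − a) = 1/(1 − (-348823)) = 1/348824. Expand this rational in ℤ_17: compute digits iteratively via d_i = x_i mod 17, x_{i+1} = (x_i − d_i)/17. The first 7 digits are (1, 0, 0, 14, 12, 16, 8).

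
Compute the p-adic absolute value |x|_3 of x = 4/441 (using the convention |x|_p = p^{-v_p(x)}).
|4/441|_3 = 9

Step 1 — compute v_3(x) by factoring powers of 3 out of the numerator and denominator: v_3(4/441) = -2. Step 2 — apply |x|_p = p^{-v_p(x)} = 3^{2} = 9.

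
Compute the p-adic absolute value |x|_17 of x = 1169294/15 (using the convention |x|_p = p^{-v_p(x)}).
|1169294/15|_17 = 1/83521

Step 1 — compute v_17(x) by factoring powers of 17 out of the numerator and denominator: v_17(1169294/15) = 4. Step 2 — apply |x|_p = p^{-v_p(x)} = 17^{-4} = 1/83521.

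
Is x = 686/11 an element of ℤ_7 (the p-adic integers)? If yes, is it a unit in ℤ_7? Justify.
x ∈ ℤ_7 but not a unit; v_7(x) = 3 > 0

ℤ_7 = {x ∈ ℚ_7 : v_7(x) ≥ 0} and ℤ_7^× = {x ∈ ℤ_7 : v_7(x) = 0}. Here v_7(686/11) = v_7(num) − v_7(den) = 3; compare against these criteria.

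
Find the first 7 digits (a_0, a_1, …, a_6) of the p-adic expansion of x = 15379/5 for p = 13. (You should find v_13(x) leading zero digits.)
(a_0, …, a_6) = (0, 0, 0, 4, 5, 10, 7)

v_13(15379/5) = 3, so a_0 = ... = a_2 = 0. Factor out: x = 13^3 · u with u = 7/5 a unit in ℤ_13. Expand u iteratively via a_{v+i} = u_i mod 13, u_{i+1} = (u_i − a_{v+i})/13:
  u_0 = 7/5;  a_3 = 4;  u_1 = (u_0 − 4)/13 = -1/5
  u_1 = -1/5;  a_4 = 5;  u_2 = (u_1 − 5)/13 = -2/5
  u_2 = -2/5;  a_5 = 10;  u_3 = (u_2 − 10)/13 = -4/5
  u_3 = -4/5;  a_6 = 7;  u_4 = (u_3 − 7)/13 = -3/5
Digits: (0, 0, 0, 4, 5, 10, 7).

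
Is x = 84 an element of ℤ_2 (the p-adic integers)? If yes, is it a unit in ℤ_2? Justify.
x ∈ ℤ_2 but not a unit; v_2(x) = 2 > 0

ℤ_2 = {x ∈ ℚ_2 : v_2(x) ≥ 0} and ℤ_2^× = {x ∈ ℤ_2 : v_2(x) = 0}. Here v_2(84) = v_2(num) − v_2(den) = 2; compare against these criteria.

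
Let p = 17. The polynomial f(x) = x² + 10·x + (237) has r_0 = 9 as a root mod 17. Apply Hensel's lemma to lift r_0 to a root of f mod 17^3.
r_2 = 1233 (mod 4913)

Hensel: r_{i+1} = r_i − f(r_i)·(f′(r_i))^{-1} mod 17^{i+2}, f′(x) = 2x + 10. Iterate:
  r_0 = 9 (mod 17)
  r_1 = 77 (mod 289)
  r_2 = 1233 (mod 4913)
Final: r = 1233 satisfies f(r) ≡ 0 mod 17^3.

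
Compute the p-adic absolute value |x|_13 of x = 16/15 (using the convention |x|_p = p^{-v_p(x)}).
|16/15|_13 = 1

Step 1 — compute v_13(x) by factoring powers of 13 out of the numerator and denominator: v_13(16/15) = 0. Step 2 — apply |x|_p = p^{-v_p(x)} = 13^{0} = 1.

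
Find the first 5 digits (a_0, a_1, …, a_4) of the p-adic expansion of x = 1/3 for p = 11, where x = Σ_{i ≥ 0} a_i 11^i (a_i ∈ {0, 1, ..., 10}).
(a_0, …, a_4) = (4, 7, 3, 7, 3)

v_11(1/3) = 0 (numerator and denominator both coprime to 11), so x ∈ ℤ_11^×. Compute digits iteratively via a_i = x_i mod 11, x_{i+1} = (x_i − a_i)/11, with x_0 = x:
  x_0 = 1/3;  a_0 = 4;  x_1 = (x_0 − 4)/11 = -1/3
  x_1 = -1/3;  a_1 = 7;  x_2 = (x_1 − 7)/11 = -2/3
  x_2 = -2/3;  a_2 = 3;  x_3 = (x_2 − 3)/11 = -1/3
  x_3 = -1/3;  a_3 = 7;  x_4 = (x_3 − 7)/11 = -2/3
  x_4 = -2/3;  a_4 = 3;  x_5 = (x_4 − 3)/11 = -1/3
Digits: (4, 7, 3, 7, 3).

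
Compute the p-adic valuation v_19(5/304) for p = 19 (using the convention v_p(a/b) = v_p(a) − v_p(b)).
v_19(5/304) = -1

Factor powers of 19 from the numerator and denominator of the reduced fraction: 5 = 19^0 · 5 and 304 = 19^1 · 16. Apply v_p(a/b) = v_p(a) − v_p(b): v_19(5/304) = 0 − 1 = -1.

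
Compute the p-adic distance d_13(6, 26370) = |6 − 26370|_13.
d_13(6, 26370) = 1/2197

Step 1 — x − y = 6 − 26370 = -26364. Step 2 — v_13(-26364) = 3 (factor: -26364 = −(13^3 · 12); the sign does not affect v_p). Step 3 — |x − y|_13 = 13^{-3} = 1/2197.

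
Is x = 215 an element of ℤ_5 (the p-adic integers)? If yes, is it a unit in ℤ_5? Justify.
x ∈ ℤ_5 but not a unit; v_5(x) = 1 > 0

ℤ_5 = {x ∈ ℚ_5 : v_5(x) ≥ 0} and ℤ_5^× = {x ∈ ℤ_5 : v_5(x) = 0}. Here v_5(215) = v_5(num) − v_5(den) = 1; compare against these criteria.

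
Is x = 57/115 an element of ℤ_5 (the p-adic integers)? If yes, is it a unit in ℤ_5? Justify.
x ∉ ℤ_5 (v_5(x) = -1 < 0)

ℤ_5 = {x ∈ ℚ_5 : v_5(x) ≥ 0} and ℤ_5^× = {x ∈ ℤ_5 : v_5(x) = 0}. Here v_5(57/115) = v_5(num) − v_5(den) = -1; compare against these criteria.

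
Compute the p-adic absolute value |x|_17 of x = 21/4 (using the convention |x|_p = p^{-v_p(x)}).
|21/4|_17 = 1

Step 1 — compute v_17(x) by factoring powers of 17 out of the numerator and denominator: v_17(21/4) = 0. Step 2 — apply |x|_p = p^{-v_p(x)} = 17^{0} = 1.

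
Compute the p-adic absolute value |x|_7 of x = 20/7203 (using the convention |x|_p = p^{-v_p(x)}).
|20/7203|_7 = 2401

Step 1 — compute v_7(x) by factoring powers of 7 out of the numerator and denominator: v_7(20/7203) = -4. Step 2 — apply |x|_p = p^{-v_p(x)} = 7^{4} = 2401.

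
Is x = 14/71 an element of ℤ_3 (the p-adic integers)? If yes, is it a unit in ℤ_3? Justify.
x ∈ ℤ_3^× (unit); v_3(x) = 0

ℤ_3 = {x ∈ ℚ_3 : v_3(x) ≥ 0} and ℤ_3^× = {x ∈ ℤ_3 : v_3(x) = 0}. Here v_3(14/71) = v_3(num) − v_3(den) = 0; compare against these criteria.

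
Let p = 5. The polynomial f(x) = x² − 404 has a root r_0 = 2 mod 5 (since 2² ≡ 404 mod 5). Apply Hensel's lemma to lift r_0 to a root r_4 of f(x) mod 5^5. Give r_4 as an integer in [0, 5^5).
r_4 = 727 (mod 3125)

Hensel's recurrence: r_{i+1} = r_i − f(r_i)·(f′(r_i))^{-1} mod 5^{i+2}, with f′(x) = 2x. Iterate:
  r_0 = 2 (mod 5)
  r_1 = 2 (mod 25)
  r_2 = 102 (mod 125)
  r_3 = 102 (mod 625)
  r_4 = 727 (mod 3125)
Final: r_4 = 727, and one checks f(r_4) ≡ 0 mod 5^5.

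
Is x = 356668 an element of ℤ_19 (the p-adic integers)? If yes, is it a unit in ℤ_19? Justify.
x ∈ ℤ_19 but not a unit; v_19(x) = 3 > 0

ℤ_19 = {x ∈ ℚ_19 : v_19(x) ≥ 0} and ℤ_19^× = {x ∈ ℤ_19 : v_19(x) = 0}. Here v_19(356668) = v_19(num) − v_19(den) = 3; compare against these criteria.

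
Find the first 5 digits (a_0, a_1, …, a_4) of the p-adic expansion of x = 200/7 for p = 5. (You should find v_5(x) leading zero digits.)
(a_0, …, a_4) = (0, 0, 4, 3, 0)

v_5(200/7) = 2, so a_0 = ... = a_1 = 0. Factor out: x = 5^2 · u with u = 8/7 a unit in ℤ_5. Expand u iteratively via a_{v+i} = u_i mod 5, u_{i+1} = (u_i − a_{v+i})/5:
  u_0 = 8/7;  a_2 = 4;  u_1 = (u_0 − 4)/5 = -4/7
  u_1 = -4/7;  a_3 = 3;  u_2 = (u_1 − 3)/5 = -5/7
  u_2 = -5/7;  a_4 = 0;  u_3 = (u_2 − 0)/5 = -1/7
Digits: (0, 0, 4, 3, 0).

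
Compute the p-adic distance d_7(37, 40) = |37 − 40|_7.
d_7(37, 40) = 1

Step 1 — x − y = 37 − 40 = -3. Step 2 — v_7(-3) = 0 (factor: -3 = −(7^0 · 3); the sign does not affect v_p). Step 3 — |x − y|_7 = 7^{0} = 1.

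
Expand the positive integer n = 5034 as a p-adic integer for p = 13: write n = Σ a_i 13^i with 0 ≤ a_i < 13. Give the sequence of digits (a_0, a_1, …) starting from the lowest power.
(a_0, a_1, …) = (3, 10, 3, 2)

Repeated division by 13 gives the digits low-to-high: 5034 = 3 + 10·13^1 + 3·13^2 + 2·13^3. Digit sequence: (3, 10, 3, 2).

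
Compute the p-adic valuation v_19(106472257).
v_19(106472257) = 5

v_19(n) is the largest exponent k such that 19^k divides n. Factor out: 106472257 = 19^5 · 43. (Sign doesn't affect v_p.) So v_19(106472257) = 5.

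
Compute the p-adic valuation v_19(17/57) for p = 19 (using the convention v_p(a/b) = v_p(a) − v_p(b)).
v_19(17/57) = -1

Factor powers of 19 from the numerator and denominator of the reduced fraction: 17 = 19^0 · 17 and 57 = 19^1 · 3. Apply v_p(a/b) = v_p(a) − v_p(b): v_19(17/57) = 0 − 1 = -1.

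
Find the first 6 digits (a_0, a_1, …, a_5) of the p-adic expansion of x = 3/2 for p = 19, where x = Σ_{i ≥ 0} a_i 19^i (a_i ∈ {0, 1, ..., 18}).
(a_0, …, a_5) = (11, 9, 9, 9, 9, 9)

v_19(3/2) = 0 (numerator and denominator both coprime to 19), so x ∈ ℤ_19^×. Compute digits iteratively via a_i = x_i mod 19, x_{i+1} = (x_i − a_i)/19, with x_0 = x:
  x_0 = 3/2;  a_0 = 11;  x_1 = (x_0 − 11)/19 = -1/2
  x_1 = -1/2;  a_1 = 9;  x_2 = (x_1 − 9)/19 = -1/2
  x_2 = -1/2;  a_2 = 9;  x_3 = (x_2 − 9)/19 = -1/2
  x_3 = -1/2;  a_3 = 9;  x_4 = (x_3 − 9)/19 = -1/2
  x_4 = -1/2;  a_4 = 9;  x_5 = (x_4 − 9)/19 = -1/2
  x_5 = -1/2;  a_5 = 9;  x_6 = (x_5 − 9)/19 = -1/2
Digits: (11, 9, 9, 9, 9, 9).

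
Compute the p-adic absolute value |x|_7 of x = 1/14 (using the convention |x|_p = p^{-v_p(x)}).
|1/14|_7 = 7

Step 1 — compute v_7(x) by factoring powers of 7 out of the numerator and denominator: v_7(1/14) = -1. Step 2 — apply |x|_p = p^{-v_p(x)} = 7^{1} = 7.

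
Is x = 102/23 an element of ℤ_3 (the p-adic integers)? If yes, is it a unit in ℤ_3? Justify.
x ∈ ℤ_3 but not a unit; v_3(x) = 1 > 0

ℤ_3 = {x ∈ ℚ_3 : v_3(x) ≥ 0} and ℤ_3^× = {x ∈ ℤ_3 : v_3(x) = 0}. Here v_3(102/23) = v_3(num) − v_3(den) = 1; compare against these criteria.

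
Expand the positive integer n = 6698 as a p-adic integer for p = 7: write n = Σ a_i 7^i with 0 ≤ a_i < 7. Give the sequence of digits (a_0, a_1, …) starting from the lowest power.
(a_0, a_1, …) = (6, 4, 3, 5, 2)

Repeated division by 7 gives the digits low-to-high: 6698 = 6 + 4·7^1 + 3·7^2 + 5·7^3 + 2·7^4. Digit sequence: (6, 4, 3, 5, 2).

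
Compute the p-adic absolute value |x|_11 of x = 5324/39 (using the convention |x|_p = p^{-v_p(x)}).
|5324/39|_11 = 1/1331

Step 1 — compute v_11(x) by factoring powers of 11 out of the numerator and denominator: v_11(5324/39) = 3. Step 2 — apply |x|_p = p^{-v_p(x)} = 11^{-3} = 1/1331.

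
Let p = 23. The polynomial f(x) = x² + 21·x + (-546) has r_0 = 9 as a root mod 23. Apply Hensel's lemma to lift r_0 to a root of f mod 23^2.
r_1 = 423 (mod 529)

Hensel: r_{i+1} = r_i − f(r_i)·(f′(r_i))^{-1} mod 23^{i+2}, f′(x) = 2x + 21. Iterate:
  r_0 = 9 (mod 23)
  r_1 = 423 (mod 529)
Final: r = 423 satisfies f(r) ≡ 0 mod 23^2.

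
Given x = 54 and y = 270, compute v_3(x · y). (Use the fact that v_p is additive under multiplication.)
v_3(14580) = 6

v_p(x) = 3 (factor: 54 = 3^3 · 2); v_p(y) = 3 (factor: 270 = 3^3 · 10). Additivity: v_p(xy) = v_p(x) + v_p(y) = 3 + 3 = 6. (Direct check: xy = 14580 = 3^6 · (20).)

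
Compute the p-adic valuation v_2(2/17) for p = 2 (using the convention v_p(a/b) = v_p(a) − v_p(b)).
v_2(2/17) = 1

Factor powers of 2 from the numerator and denominator of the reduced fraction: 2 = 2^1 · 1 and 17 = 2^0 · 17. Apply v_p(a/b) = v_p(a) − v_p(b): v_2(2/17) = 1 − 0 = 1.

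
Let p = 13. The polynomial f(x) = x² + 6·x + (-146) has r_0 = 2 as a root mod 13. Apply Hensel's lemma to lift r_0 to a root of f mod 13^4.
r_3 = 10324 (mod 28561)

Hensel: r_{i+1} = r_i − f(r_i)·(f′(r_i))^{-1} mod 13^{i+2}, f′(x) = 2x + 6. Iterate:
  r_0 = 2 (mod 13)
  r_1 = 15 (mod 169)
  r_2 = 1536 (mod 2197)
  r_3 = 10324 (mod 28561)
Final: r = 10324 satisfies f(r) ≡ 0 mod 13^4.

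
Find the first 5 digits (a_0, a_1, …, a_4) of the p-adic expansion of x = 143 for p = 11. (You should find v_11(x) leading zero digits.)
(a_0, …, a_4) = (0, 2, 1, 0, 0)

v_11(143) = 1, so a_0 = ... = a_0 = 0. Factor out: x = 11^1 · u with u = 13 a unit in ℤ_11. Expand u iteratively via a_{v+i} = u_i mod 11, u_{i+1} = (u_i − a_{v+i})/11:
  u_0 = 13;  a_1 = 2;  u_1 = (u_0 − 2)/11 = 1
  u_1 = 1;  a_2 = 1;  u_2 = (u_1 − 1)/11 = 0
  u_2 = 0;  a_3 = 0;  u_3 = (u_2 − 0)/11 = 0
  u_3 = 0;  a_4 = 0;  u_4 = (u_3 − 0)/11 = 0
Digits: (0, 2, 1, 0, 0).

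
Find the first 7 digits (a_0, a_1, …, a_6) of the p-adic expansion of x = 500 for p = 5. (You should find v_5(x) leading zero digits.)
(a_0, …, a_6) = (0, 0, 0, 4, 0, 0, 0)

v_5(500) = 3, so a_0 = ... = a_2 = 0. Factor out: x = 5^3 · u with u = 4 a unit in ℤ_5. Expand u iteratively via a_{v+i} = u_i mod 5, u_{i+1} = (u_i − a_{v+i})/5:
  u_0 = 4;  a_3 = 4;  u_1 = (u_0 − 4)/5 = 0
  u_1 = 0;  a_4 = 0;  u_2 = (u_1 − 0)/5 = 0
  u_2 = 0;  a_5 = 0;  u_3 = (u_2 − 0)/5 = 0
  u_3 = 0;  a_6 = 0;  u_4 = (u_3 − 0)/5 = 0
Digits: (0, 0, 0, 4, 0, 0, 0).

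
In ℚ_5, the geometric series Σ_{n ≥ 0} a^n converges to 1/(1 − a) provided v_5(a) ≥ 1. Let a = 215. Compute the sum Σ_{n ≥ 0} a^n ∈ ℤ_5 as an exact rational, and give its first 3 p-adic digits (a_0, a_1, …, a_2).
Σ a^n = 1/(1 − a) = -1/214;  first 3 digits = (1, 3, 2)

v_5(a) = 1 ≥ 1, so the series converges in ℤ_5 to 1/(1 − a) = 1/(1 − 215) = -1/214. Expand this rational in ℤ_5: compute digits iteratively via d_i = x_i mod 5, x_{i+1} = (x_i − d_i)/5. The first 3 digits are (1, 3, 2).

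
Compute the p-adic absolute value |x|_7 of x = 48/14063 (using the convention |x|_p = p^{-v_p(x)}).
|48/14063|_7 = 343

Step 1 — compute v_7(x) by factoring powers of 7 out of the numerator and denominator: v_7(48/14063) = -3. Step 2 — apply |x|_p = p^{-v_p(x)} = 7^{3} = 343.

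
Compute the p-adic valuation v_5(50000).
v_5(50000) = 5

v_5(n) is the largest exponent k such that 5^k divides n. Factor out: 50000 = 5^5 · 16. (Sign doesn't affect v_p.) So v_5(50000) = 5.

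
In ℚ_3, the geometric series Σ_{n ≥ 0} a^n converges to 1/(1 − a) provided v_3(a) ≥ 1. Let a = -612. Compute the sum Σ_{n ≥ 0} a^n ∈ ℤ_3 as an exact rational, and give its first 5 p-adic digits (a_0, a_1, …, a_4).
Σ a^n = 1/(1 − a) = 1/613;  first 5 digits = (1, 0, 1, 1, 2)

v_3(a) = 2 ≥ 1, so the series converges in ℤ_3 to 1/(1 − a) = 1/(1 − (-612)) = 1/613. Expand this rational in ℤ_3: compute digits iteratively via d_i = x_i mod 3, x_{i+1} = (x_i − d_i)/3. The first 5 digits are (1, 0, 1, 1, 2).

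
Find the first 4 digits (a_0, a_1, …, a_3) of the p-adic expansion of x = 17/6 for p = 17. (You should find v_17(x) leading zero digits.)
(a_0, …, a_3) = (0, 3, 14, 2)

v_17(17/6) = 1, so a_0 = ... = a_0 = 0. Factor out: x = 17^1 · u with u = 1/6 a unit in ℤ_17. Expand u iteratively via a_{v+i} = u_i mod 17, u_{i+1} = (u_i − a_{v+i})/17:
  u_0 = 1/6;  a_1 = 3;  u_1 = (u_0 − 3)/17 = -1/6
  u_1 = -1/6;  a_2 = 14;  u_2 = (u_1 − 14)/17 = -5/6
  u_2 = -5/6;  a_3 = 2;  u_3 = (u_2 − 2)/17 = -1/6
Digits: (0, 3, 14, 2).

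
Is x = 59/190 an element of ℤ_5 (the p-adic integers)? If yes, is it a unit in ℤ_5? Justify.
x ∉ ℤ_5 (v_5(x) = -1 < 0)

ℤ_5 = {x ∈ ℚ_5 : v_5(x) ≥ 0} and ℤ_5^× = {x ∈ ℤ_5 : v_5(x) = 0}. Here v_5(59/190) = v_5(num) − v_5(den) = -1; compare against these criteria.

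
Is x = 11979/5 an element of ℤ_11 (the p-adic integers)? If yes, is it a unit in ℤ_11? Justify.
x ∈ ℤ_11 but not a unit; v_11(x) = 3 > 0

ℤ_11 = {x ∈ ℚ_11 : v_11(x) ≥ 0} and ℤ_11^× = {x ∈ ℤ_11 : v_11(x) = 0}. Here v_11(11979/5) = v_11(num) − v_11(den) = 3; compare against these criteria.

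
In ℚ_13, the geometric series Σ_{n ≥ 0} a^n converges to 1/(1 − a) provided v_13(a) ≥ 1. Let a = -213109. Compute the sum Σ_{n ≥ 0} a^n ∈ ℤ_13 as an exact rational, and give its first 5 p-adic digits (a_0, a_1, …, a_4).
Σ a^n = 1/(1 − a) = 1/213110;  first 5 digits = (1, 0, 0, 7, 5)

v_13(a) = 3 ≥ 1, so the series converges in ℤ_13 to 1/(1 − a) = 1/(1 − (-213109)) = 1/213110. Expand this rational in ℤ_13: compute digits iteratively via d_i = x_i mod 13, x_{i+1} = (x_i − d_i)/13. The first 5 digits are (1, 0, 0, 7, 5).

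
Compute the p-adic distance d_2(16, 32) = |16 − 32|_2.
d_2(16, 32) = 1/16

Step 1 — x − y = 16 − 32 = -16. Step 2 — v_2(-16) = 4 (factor: -16 = −(2^4 · 1); the sign does not affect v_p). Step 3 — |x − y|_2 = 2^{-4} = 1/16.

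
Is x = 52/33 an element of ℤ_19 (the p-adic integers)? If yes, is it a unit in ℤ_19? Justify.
x ∈ ℤ_19^× (unit); v_19(x) = 0

ℤ_19 = {x ∈ ℚ_19 : v_19(x) ≥ 0} and ℤ_19^× = {x ∈ ℤ_19 : v_19(x) = 0}. Here v_19(52/33) = v_19(num) − v_19(den) = 0; compare against these criteria.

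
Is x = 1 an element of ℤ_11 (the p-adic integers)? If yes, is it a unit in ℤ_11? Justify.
x ∈ ℤ_11^× (unit); v_11(x) = 0

ℤ_11 = {x ∈ ℚ_11 : v_11(x) ≥ 0} and ℤ_11^× = {x ∈ ℤ_11 : v_11(x) = 0}. Here v_11(1) = v_11(num) − v_11(den) = 0; compare against these criteria.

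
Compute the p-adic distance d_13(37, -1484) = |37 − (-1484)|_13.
d_13(37, -1484) = 1/169

Step 1 — x − y = 37 − (-1484) = 1521. Step 2 — v_13(1521) = 2 (factor: 1521 = (13^2 · 9); the sign does not affect v_p). Step 3 — |x − y|_13 = 13^{-2} = 1/169.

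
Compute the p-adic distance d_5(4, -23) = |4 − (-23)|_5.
d_5(4, -23) = 1

Step 1 — x − y = 4 − (-23) = 27. Step 2 — v_5(27) = 0 (factor: 27 = (5^0 · 27); the sign does not affect v_p). Step 3 — |x − y|_5 = 5^{0} = 1.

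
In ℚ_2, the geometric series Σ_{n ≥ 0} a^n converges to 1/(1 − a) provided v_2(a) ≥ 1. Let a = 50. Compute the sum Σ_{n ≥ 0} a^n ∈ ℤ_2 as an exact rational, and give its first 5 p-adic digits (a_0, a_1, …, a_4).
Σ a^n = 1/(1 − a) = -1/49;  first 5 digits = (1, 1, 1, 1, 0)

v_2(a) = 1 ≥ 1, so the series converges in ℤ_2 to 1/(1 − a) = 1/(1 − 50) = -1/49. Expand this rational in ℤ_2: compute digits iteratively via d_i = x_i mod 2, x_{i+1} = (x_i − d_i)/2. The first 5 digits are (1, 1, 1, 1, 0).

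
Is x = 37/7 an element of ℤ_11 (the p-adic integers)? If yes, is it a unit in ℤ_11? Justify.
x ∈ ℤ_11^× (unit); v_11(x) = 0

ℤ_11 = {x ∈ ℚ_11 : v_11(x) ≥ 0} and ℤ_11^× = {x ∈ ℤ_11 : v_11(x) = 0}. Here v_11(37/7) = v_11(num) − v_11(den) = 0; compare against these criteria.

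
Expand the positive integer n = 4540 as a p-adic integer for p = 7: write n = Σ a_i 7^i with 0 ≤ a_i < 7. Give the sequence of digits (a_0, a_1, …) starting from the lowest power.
(a_0, a_1, …) = (4, 4, 1, 6, 1)

Repeated division by 7 gives the digits low-to-high: 4540 = 4 + 4·7^1 + 1·7^2 + 6·7^3 + 1·7^4. Digit sequence: (4, 4, 1, 6, 1).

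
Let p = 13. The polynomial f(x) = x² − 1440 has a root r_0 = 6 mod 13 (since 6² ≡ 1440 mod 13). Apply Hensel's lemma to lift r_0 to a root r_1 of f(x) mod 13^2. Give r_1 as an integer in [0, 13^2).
r_1 = 123 (mod 169)

Hensel's recurrence: r_{i+1} = r_i − f(r_i)·(f′(r_i))^{-1} mod 13^{i+2}, with f′(x) = 2x. Iterate:
  r_0 = 6 (mod 13)
  r_1 = 123 (mod 169)
Final: r_1 = 123, and one checks f(r_1) ≡ 0 mod 13^2.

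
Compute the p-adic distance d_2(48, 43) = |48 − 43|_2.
d_2(48, 43) = 1

Step 1 — x − y = 48 − 43 = 5. Step 2 — v_2(5) = 0 (factor: 5 = (2^0 · 5); the sign does not affect v_p). Step 3 — |x − y|_2 = 2^{0} = 1.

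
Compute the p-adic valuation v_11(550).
v_11(550) = 1

v_11(n) is the largest exponent k such that 11^k divides n. Factor out: 550 = 11^1 · 50. (Sign doesn't affect v_p.) So v_11(550) = 1.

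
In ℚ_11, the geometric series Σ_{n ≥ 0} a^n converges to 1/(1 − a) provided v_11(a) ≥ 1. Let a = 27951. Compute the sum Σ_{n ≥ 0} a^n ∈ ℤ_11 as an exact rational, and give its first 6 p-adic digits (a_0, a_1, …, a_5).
Σ a^n = 1/(1 − a) = -1/27950;  first 6 digits = (1, 0, 0, 10, 1, 0)

v_11(a) = 3 ≥ 1, so the series converges in ℤ_11 to 1/(1 − a) = 1/(1 − 27951) = -1/27950. Expand this rational in ℤ_11: compute digits iteratively via d_i = x_i mod 11, x_{i+1} = (x_i − d_i)/11. The first 6 digits are (1, 0, 0, 10, 1, 0).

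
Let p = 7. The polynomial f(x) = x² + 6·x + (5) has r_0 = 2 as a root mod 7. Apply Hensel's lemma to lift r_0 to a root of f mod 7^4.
r_3 = 2396 (mod 2401)

Hensel: r_{i+1} = r_i − f(r_i)·(f′(r_i))^{-1} mod 7^{i+2}, f′(x) = 2x + 6. Iterate:
  r_0 = 2 (mod 7)
  r_1 = 44 (mod 49)
  r_2 = 338 (mod 343)
  r_3 = 2396 (mod 2401)
Final: r = 2396 satisfies f(r) ≡ 0 mod 7^4.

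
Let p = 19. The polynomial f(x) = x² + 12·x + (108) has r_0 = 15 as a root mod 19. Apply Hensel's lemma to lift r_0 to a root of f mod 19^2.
r_1 = 338 (mod 361)

Hensel: r_{i+1} = r_i − f(r_i)·(f′(r_i))^{-1} mod 19^{i+2}, f′(x) = 2x + 12. Iterate:
  r_0 = 15 (mod 19)
  r_1 = 338 (mod 361)
Final: r = 338 satisfies f(r) ≡ 0 mod 19^2.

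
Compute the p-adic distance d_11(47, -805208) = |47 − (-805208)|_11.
d_11(47, -805208) = 1/161051

Step 1 — x − y = 47 − (-805208) = 805255. Step 2 — v_11(805255) = 5 (factor: 805255 = (11^5 · 5); the sign does not affect v_p). Step 3 — |x − y|_11 = 11^{-5} = 1/161051.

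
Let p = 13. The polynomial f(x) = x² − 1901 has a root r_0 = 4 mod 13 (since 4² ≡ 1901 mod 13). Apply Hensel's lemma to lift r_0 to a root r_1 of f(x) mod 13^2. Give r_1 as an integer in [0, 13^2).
r_1 = 134 (mod 169)

Hensel's recurrence: r_{i+1} = r_i − f(r_i)·(f′(r_i))^{-1} mod 13^{i+2}, with f′(x) = 2x. Iterate:
  r_0 = 4 (mod 13)
  r_1 = 134 (mod 169)
Final: r_1 = 134, and one checks f(r_1) ≡ 0 mod 13^2.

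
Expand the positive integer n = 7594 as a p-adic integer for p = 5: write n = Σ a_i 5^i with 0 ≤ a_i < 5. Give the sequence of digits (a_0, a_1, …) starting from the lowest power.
(a_0, a_1, …) = (4, 3, 3, 0, 2, 2)

Repeated division by 5 gives the digits low-to-high: 7594 = 4 + 3·5^1 + 3·5^2 + 2·5^4 + 2·5^5. Digit sequence: (4, 3, 3, 0, 2, 2).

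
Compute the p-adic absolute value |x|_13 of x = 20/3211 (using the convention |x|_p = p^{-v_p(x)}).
|20/3211|_13 = 169

Step 1 — compute v_13(x) by factoring powers of 13 out of the numerator and denominator: v_13(20/3211) = -2. Step 2 — apply |x|_p = p^{-v_p(x)} = 13^{2} = 169.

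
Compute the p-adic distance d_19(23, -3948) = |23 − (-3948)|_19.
d_19(23, -3948) = 1/361

Step 1 — x − y = 23 − (-3948) = 3971. Step 2 — v_19(3971) = 2 (factor: 3971 = (19^2 · 11); the sign does not affect v_p). Step 3 — |x − y|_19 = 19^{-2} = 1/361.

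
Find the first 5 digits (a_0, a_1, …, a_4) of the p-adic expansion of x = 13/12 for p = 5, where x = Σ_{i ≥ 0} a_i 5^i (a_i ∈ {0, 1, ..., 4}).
(a_0, …, a_4) = (4, 4, 2, 4, 2)

v_5(13/12) = 0 (numerator and denominator both coprime to 5), so x ∈ ℤ_5^×. Compute digits iteratively via a_i = x_i mod 5, x_{i+1} = (x_i − a_i)/5, with x_0 = x:
  x_0 = 13/12;  a_0 = 4;  x_1 = (x_0 − 4)/5 = -7/12
  x_1 = -7/12;  a_1 = 4;  x_2 = (x_1 − 4)/5 = -11/12
  x_2 = -11/12;  a_2 = 2;  x_3 = (x_2 − 2)/5 = -7/12
  x_3 = -7/12;  a_3 = 4;  x_4 = (x_3 − 4)/5 = -11/12
  x_4 = -11/12;  a_4 = 2;  x_5 = (x_4 − 2)/5 = -7/12
Digits: (4, 4, 2, 4, 2).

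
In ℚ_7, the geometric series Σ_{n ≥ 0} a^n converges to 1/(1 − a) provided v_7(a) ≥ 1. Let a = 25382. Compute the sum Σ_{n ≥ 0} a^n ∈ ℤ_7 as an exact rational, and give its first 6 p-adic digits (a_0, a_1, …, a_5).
Σ a^n = 1/(1 − a) = -1/25381;  first 6 digits = (1, 0, 0, 4, 3, 1)

v_7(a) = 3 ≥ 1, so the series converges in ℤ_7 to 1/(1 − a) = 1/(1 − 25382) = -1/25381. Expand this rational in ℤ_7: compute digits iteratively via d_i = x_i mod 7, x_{i+1} = (x_i − d_i)/7. The first 6 digits are (1, 0, 0, 4, 3, 1).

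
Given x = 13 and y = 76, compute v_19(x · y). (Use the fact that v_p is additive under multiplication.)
v_19(988) = 1

v_p(x) = 0 (factor: 13 = 19^0 · 13); v_p(y) = 1 (factor: 76 = 19^1 · 4). Additivity: v_p(xy) = v_p(x) + v_p(y) = 0 + 1 = 1. (Direct check: xy = 988 = 19^1 · (52).)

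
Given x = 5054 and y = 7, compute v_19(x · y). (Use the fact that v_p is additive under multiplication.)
v_19(35378) = 2

v_p(x) = 2 (factor: 5054 = 19^2 · 14); v_p(y) = 0 (factor: 7 = 19^0 · 7). Additivity: v_p(xy) = v_p(x) + v_p(y) = 2 + 0 = 2. (Direct check: xy = 35378 = 19^2 · (98).)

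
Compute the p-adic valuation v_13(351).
v_13(351) = 1

v_13(n) is the largest exponent k such that 13^k divides n. Factor out: 351 = 13^1 · 27. (Sign doesn't affect v_p.) So v_13(351) = 1.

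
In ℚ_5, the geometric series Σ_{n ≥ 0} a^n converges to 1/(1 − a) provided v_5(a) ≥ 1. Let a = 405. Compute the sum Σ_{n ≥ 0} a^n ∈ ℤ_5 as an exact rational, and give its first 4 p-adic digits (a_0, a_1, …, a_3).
Σ a^n = 1/(1 − a) = -1/404;  first 4 digits = (1, 1, 2, 1)

v_5(a) = 1 ≥ 1, so the series converges in ℤ_5 to 1/(1 − a) = 1/(1 − 405) = -1/404. Expand this rational in ℤ_5: compute digits iteratively via d_i = x_i mod 5, x_{i+1} = (x_i − d_i)/5. The first 4 digits are (1, 1, 2, 1).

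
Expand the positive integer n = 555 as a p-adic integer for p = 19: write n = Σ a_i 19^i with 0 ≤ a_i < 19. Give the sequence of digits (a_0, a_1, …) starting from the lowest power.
(a_0, a_1, …) = (4, 10, 1)

Repeated division by 19 gives the digits low-to-high: 555 = 4 + 10·19^1 + 1·19^2. Digit sequence: (4, 10, 1).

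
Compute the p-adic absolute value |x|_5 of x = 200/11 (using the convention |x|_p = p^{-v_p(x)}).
|200/11|_5 = 1/25

Step 1 — compute v_5(x) by factoring powers of 5 out of the numerator and denominator: v_5(200/11) = 2. Step 2 — apply |x|_p = p^{-v_p(x)} = 5^{-2} = 1/25.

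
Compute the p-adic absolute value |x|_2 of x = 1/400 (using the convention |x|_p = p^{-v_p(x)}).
|1/400|_2 = 16

Step 1 — compute v_2(x) by factoring powers of 2 out of the numerator and denominator: v_2(1/400) = -4. Step 2 — apply |x|_p = p^{-v_p(x)} = 2^{4} = 16.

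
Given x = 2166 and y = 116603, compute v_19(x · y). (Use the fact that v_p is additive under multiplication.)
v_19(252562098) = 5

v_p(x) = 2 (factor: 2166 = 19^2 · 6); v_p(y) = 3 (factor: 116603 = 19^3 · 17). Additivity: v_p(xy) = v_p(x) + v_p(y) = 2 + 3 = 5. (Direct check: xy = 252562098 = 19^5 · (102).)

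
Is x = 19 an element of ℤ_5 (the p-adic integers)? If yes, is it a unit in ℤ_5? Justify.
x ∈ ℤ_5^× (unit); v_5(x) = 0

ℤ_5 = {x ∈ ℚ_5 : v_5(x) ≥ 0} and ℤ_5^× = {x ∈ ℤ_5 : v_5(x) = 0}. Here v_5(19) = v_5(num) − v_5(den) = 0; compare against these criteria.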